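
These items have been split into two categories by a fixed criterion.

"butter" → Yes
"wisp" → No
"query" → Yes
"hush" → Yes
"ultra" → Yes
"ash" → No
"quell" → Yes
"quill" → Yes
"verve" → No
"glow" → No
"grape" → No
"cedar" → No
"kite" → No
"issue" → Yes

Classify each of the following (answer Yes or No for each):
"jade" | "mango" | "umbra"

No, No, Yes

The rule appears to be: contains 'u'.
"jade": no 'u', fails this test → No.
"mango": no 'u', fails this test → No.
"umbra": has 'u', satisfies this → Yes.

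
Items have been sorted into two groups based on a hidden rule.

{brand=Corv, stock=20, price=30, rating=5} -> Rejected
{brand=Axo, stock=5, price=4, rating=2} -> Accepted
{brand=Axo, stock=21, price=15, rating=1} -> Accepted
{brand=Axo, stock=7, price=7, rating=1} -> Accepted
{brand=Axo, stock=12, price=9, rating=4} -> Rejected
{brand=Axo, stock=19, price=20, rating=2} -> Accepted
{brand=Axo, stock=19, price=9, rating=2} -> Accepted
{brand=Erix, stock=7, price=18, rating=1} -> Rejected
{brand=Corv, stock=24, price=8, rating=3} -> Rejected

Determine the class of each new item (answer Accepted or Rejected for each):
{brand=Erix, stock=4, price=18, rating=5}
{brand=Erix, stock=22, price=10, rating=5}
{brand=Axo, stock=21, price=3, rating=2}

The classifier is using: brand is Axo AND rating ≤ 2.
{brand=Erix, stock=4, price=18, rating=5} — brand is Erix, rating = 5, hence Rejected. {brand=Erix, stock=22, price=10, rating=5} — brand is Erix, rating = 5, hence Rejected. {brand=Axo, stock=21, price=3, rating=2} — brand is Axo, rating = 2, hence Accepted.

Rejected, Rejected, Accepted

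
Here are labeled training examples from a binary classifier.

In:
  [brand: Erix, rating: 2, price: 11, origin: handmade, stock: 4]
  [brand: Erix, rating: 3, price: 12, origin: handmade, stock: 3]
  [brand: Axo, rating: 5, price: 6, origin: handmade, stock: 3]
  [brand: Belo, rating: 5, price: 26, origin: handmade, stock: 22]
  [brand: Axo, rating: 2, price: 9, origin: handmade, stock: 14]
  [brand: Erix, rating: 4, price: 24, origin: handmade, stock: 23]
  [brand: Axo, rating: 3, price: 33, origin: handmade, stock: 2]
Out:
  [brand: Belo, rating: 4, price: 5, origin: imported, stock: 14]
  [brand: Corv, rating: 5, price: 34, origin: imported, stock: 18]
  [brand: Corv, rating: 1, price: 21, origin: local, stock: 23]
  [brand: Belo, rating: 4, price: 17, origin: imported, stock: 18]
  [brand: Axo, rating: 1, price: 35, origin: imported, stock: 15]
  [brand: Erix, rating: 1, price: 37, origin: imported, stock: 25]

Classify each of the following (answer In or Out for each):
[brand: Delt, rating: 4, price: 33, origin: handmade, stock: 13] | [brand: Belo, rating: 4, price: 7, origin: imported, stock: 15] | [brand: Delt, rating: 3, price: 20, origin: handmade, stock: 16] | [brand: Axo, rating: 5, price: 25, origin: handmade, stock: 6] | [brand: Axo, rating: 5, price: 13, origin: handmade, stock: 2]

In, Out, In, In, In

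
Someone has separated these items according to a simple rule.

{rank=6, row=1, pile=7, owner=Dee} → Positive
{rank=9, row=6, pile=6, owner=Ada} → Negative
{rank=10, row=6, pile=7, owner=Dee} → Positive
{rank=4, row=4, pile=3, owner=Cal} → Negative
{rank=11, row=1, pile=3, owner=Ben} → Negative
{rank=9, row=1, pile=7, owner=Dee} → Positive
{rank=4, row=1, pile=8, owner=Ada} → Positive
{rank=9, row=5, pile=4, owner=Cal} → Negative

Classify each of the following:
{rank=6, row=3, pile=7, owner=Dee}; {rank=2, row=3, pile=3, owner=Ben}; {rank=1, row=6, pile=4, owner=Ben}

Positive, Negative, Negative

All 'Positive' examples share one property — pile ≥ 7 — and every 'Negative' example lacks it.
{rank=6, row=3, pile=7, owner=Dee} — pile = 7, hence Positive. {rank=2, row=3, pile=3, owner=Ben} — pile = 3, hence Negative. {rank=1, row=6, pile=4, owner=Ben} — pile = 4, hence Negative.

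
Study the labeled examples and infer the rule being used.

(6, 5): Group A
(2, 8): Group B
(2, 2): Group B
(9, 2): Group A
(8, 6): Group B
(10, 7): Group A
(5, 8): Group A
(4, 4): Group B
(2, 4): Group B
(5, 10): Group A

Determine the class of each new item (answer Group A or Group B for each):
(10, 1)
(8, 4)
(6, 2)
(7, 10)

Group A, Group B, Group B, Group A

One predicate separates the groups cleanly: sum is odd.
Group A: (10, 1), since 10+1 = 11. Group B: (8, 4), since 8+4 = 12. Group B: (6, 2), since 6+2 = 8. Group A: (7, 10), since 7+10 = 17.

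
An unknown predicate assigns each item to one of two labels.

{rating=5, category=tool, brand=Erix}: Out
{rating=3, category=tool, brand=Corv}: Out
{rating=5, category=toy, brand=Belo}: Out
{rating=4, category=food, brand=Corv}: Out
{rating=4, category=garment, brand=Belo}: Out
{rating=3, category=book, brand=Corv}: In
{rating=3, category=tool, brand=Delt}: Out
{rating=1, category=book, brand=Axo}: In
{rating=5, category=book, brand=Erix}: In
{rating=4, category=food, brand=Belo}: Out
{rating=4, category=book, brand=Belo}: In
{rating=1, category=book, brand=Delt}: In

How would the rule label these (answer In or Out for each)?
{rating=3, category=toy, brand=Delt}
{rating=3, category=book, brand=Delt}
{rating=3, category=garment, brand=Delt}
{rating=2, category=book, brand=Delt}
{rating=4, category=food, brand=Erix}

Out, In, Out, In, Out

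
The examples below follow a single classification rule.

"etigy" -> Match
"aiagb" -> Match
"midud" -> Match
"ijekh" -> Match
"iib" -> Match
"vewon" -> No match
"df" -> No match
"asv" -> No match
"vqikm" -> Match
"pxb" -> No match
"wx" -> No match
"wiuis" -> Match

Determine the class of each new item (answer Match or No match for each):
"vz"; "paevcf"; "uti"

The classifier is using: contains 'i'.
No match: "vz", since no 'i'. No match: "paevcf", since no 'i'. Match: "uti", since has 'i'.

No match, No match, Match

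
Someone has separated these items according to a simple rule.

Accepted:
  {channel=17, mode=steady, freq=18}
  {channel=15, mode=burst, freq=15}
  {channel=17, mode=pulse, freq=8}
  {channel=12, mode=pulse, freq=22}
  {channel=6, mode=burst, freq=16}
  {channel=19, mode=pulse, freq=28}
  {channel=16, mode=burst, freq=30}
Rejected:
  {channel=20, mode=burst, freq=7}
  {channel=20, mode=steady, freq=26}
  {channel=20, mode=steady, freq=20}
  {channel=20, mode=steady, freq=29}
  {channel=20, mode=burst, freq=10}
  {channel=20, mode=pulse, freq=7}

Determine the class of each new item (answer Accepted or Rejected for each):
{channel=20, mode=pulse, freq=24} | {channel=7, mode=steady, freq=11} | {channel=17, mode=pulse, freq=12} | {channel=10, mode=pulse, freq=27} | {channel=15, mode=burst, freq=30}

Rejected, Accepted, Accepted, Accepted, Accepted

Every 'Accepted' example satisfies: channel ≤ 19. None of the 'Rejected' examples do.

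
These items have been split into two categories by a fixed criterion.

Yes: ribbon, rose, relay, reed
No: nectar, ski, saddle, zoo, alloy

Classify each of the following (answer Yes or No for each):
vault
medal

No, No

The pattern is that an item is 'Yes' exactly when: starts with 'r'.
vault: starts with 'v' — does not pass, so No. medal: starts with 'm' — does not pass, so No.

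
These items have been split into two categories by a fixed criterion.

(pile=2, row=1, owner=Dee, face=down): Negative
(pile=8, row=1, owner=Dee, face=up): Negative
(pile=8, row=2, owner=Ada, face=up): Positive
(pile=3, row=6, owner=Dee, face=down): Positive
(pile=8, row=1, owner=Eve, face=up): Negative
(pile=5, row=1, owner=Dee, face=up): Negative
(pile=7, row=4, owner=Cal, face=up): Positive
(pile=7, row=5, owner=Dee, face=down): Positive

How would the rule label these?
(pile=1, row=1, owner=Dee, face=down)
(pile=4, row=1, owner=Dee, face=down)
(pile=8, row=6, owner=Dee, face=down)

'Positive' ⟺ row ≥ 2.
(pile=1, row=1, owner=Dee, face=down): Negative (row = 1). (pile=4, row=1, owner=Dee, face=down): Negative (row = 1). (pile=8, row=6, owner=Dee, face=down): Positive (row = 6).

Negative, Negative, Positive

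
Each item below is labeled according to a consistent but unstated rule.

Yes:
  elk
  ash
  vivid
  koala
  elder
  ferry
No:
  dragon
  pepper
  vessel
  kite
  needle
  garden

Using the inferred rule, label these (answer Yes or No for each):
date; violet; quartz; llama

No, No, No, Yes

All 'Yes' examples share one property — odd length — and every 'No' example lacks it.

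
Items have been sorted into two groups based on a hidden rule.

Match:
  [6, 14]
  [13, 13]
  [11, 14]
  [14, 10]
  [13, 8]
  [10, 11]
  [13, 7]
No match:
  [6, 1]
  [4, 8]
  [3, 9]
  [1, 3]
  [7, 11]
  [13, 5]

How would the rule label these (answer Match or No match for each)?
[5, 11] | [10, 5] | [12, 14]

No match, No match, Match

The simplest hypothesis consistent with all the labels is: sum ≥ 20.
[5, 11] — 5+11 = 16, hence No match. [10, 5] — 10+5 = 15, hence No match. [12, 14] — 12+14 = 26, hence Match.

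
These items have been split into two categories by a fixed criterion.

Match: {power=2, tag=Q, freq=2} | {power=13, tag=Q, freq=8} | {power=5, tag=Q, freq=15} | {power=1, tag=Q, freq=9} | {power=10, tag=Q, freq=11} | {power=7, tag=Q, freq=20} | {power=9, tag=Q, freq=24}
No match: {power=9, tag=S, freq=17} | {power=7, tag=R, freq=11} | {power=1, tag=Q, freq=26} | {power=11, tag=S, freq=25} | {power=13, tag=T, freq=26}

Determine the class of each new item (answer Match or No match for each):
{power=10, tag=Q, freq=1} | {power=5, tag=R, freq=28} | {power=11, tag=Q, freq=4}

Match, No match, Match

The distinguishing property — tag is Q AND freq ≤ 24 — holds for all the 'Match' cases and none of the 'No match' cases.
Match: {power=10, tag=Q, freq=1}, since tag is Q, freq = 1. No match: {power=5, tag=R, freq=28}, since tag is R, freq = 28. Match: {power=11, tag=Q, freq=4}, since tag is Q, freq = 4.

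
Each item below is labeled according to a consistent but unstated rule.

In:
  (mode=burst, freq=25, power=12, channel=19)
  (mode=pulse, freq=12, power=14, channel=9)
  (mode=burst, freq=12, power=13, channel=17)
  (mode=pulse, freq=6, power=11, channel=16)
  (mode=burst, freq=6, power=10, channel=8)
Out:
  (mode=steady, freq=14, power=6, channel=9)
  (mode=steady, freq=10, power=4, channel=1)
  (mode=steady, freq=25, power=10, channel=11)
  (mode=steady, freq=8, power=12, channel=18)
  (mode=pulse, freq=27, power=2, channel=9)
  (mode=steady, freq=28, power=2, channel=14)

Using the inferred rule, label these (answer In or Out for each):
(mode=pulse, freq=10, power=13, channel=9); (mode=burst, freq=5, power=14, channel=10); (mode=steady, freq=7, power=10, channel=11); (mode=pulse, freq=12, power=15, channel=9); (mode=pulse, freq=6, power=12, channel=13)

In, In, Out, In, In

A rule that fits every label: mode is not steady AND freq ≤ 25 — true of each 'In' example, false of each 'Out' one.
(mode=pulse, freq=10, power=13, channel=9) → mode is pulse, freq = 10 → In. (mode=burst, freq=5, power=14, channel=10) → mode is burst, freq = 5 → In. (mode=steady, freq=7, power=10, channel=11) → mode is steady, freq = 7 → Out. (mode=pulse, freq=12, power=15, channel=9) → mode is pulse, freq = 12 → In. (mode=pulse, freq=6, power=12, channel=13) → mode is pulse, freq = 6 → In.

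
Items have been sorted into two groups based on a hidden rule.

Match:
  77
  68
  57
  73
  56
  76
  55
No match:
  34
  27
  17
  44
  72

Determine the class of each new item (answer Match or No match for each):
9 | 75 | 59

No match, Match, Match

The classifier is using: digit sum ≥ 10.
9: No match (digit sum 9).
75: Match (digit sum 7+5 = 12).
59: Match (digit sum 5+9 = 14).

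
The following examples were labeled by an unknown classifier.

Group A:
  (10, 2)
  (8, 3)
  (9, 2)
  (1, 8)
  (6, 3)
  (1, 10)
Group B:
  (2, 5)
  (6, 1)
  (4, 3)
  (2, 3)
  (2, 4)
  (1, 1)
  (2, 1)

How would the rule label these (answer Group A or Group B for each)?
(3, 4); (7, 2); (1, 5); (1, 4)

Rule: sum ≥ 9. This holds for each 'Group A' example and fails for each 'Group B' one.
(3, 4): 3+4 = 7, does not fit → Group B.
(7, 2): 7+2 = 9, satisfies this → Group A.
(1, 5): 1+5 = 6, does not fit → Group B.
(1, 4): 1+4 = 5, does not fit → Group B.

Group B, Group A, Group B, Group B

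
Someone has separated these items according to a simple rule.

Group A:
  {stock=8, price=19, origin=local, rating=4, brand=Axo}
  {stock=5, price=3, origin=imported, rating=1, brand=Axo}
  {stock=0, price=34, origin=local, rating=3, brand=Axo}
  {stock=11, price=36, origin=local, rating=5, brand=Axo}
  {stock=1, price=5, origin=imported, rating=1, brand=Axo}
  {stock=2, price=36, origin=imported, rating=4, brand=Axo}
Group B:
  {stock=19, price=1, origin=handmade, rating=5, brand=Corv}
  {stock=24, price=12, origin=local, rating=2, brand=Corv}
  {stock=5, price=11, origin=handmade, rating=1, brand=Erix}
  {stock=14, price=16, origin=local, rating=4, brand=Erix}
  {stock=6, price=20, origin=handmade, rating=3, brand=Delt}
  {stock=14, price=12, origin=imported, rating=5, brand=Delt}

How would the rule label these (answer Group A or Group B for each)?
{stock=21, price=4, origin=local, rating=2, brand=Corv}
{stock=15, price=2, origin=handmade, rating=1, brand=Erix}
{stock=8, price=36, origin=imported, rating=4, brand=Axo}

Group B, Group B, Group A

All 'Group A' examples share one property — brand is Axo — and every 'Group B' example lacks it.
{stock=21, price=4, origin=local, rating=2, brand=Corv}: brand is Corv — fails the rule, so Group B.
{stock=15, price=2, origin=handmade, rating=1, brand=Erix}: brand is Erix — fails the rule, so Group B.
{stock=8, price=36, origin=imported, rating=4, brand=Axo}: brand is Axo — passes, so Group A.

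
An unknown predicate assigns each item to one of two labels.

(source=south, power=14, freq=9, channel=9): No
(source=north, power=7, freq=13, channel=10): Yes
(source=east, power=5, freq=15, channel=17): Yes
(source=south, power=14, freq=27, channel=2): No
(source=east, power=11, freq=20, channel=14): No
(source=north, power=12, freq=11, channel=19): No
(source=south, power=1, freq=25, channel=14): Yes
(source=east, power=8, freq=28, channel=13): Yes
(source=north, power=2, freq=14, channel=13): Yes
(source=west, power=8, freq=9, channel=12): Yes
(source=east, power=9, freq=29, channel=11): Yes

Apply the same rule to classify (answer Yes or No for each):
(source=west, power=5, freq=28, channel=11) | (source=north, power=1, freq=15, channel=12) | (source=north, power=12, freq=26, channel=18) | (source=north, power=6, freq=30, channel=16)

Yes, Yes, No, Yes

The rule appears to be: power ≤ 9.
(source=west, power=5, freq=28, channel=11) → power = 5 → Yes. (source=north, power=1, freq=15, channel=12) → power = 1 → Yes. (source=north, power=12, freq=26, channel=18) → power = 12 → No. (source=north, power=6, freq=30, channel=16) → power = 6 → Yes.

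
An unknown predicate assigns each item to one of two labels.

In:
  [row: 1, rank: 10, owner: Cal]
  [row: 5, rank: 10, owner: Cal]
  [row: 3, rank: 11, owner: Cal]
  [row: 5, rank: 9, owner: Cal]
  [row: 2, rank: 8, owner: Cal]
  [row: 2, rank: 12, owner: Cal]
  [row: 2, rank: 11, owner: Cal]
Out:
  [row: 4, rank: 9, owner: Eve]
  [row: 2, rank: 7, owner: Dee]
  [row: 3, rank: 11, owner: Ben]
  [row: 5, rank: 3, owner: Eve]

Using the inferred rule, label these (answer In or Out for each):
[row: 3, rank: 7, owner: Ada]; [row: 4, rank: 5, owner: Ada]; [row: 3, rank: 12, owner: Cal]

The rule appears to be: owner is Cal.

Out, Out, In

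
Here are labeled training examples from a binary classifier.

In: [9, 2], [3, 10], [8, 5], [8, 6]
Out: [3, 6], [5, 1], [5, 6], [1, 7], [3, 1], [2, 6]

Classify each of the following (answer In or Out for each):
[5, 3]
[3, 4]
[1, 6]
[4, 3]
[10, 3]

The simplest hypothesis consistent with all the labels is: max ≥ 8.

Out, Out, Out, Out, In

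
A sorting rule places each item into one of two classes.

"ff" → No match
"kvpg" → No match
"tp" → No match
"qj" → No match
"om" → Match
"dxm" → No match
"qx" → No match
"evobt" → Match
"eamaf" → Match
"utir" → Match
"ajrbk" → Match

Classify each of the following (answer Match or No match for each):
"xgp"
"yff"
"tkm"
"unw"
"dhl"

Rule: starts with a vowel. This holds for each 'Match' example and fails for each 'No match' one.
No match: "xgp", since starts with 'x'. No match: "yff", since starts with 'y'. No match: "tkm", since starts with 't'. Match: "unw", since starts with 'u'. No match: "dhl", since starts with 'd'.

No match, No match, No match, Match, No match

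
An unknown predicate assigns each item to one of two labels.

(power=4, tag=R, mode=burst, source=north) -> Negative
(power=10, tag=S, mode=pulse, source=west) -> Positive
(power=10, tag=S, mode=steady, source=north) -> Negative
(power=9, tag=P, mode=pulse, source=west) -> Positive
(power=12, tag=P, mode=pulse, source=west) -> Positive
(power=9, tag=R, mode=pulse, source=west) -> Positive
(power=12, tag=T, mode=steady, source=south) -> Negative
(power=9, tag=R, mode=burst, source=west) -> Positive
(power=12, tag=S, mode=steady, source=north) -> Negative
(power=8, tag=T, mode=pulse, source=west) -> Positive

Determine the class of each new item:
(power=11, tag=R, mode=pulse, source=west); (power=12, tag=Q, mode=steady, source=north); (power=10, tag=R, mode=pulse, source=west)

Checking candidate rules against both groups, what survives is: source is west.
Positive: (power=11, tag=R, mode=pulse, source=west), since source is west. Negative: (power=12, tag=Q, mode=steady, source=north), since source is north. Positive: (power=10, tag=R, mode=pulse, source=west), since source is west.

Positive, Negative, Positive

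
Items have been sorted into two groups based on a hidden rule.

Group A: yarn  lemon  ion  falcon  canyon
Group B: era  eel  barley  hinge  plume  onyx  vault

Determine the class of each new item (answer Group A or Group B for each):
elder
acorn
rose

Group B, Group A, Group B

The common property of the 'Group A' items is: ends with 'n'. No 'Group B' item has it.
elder — ends with 'r', hence Group B. acorn — ends with 'n', hence Group A. rose — ends with 'e', hence Group B.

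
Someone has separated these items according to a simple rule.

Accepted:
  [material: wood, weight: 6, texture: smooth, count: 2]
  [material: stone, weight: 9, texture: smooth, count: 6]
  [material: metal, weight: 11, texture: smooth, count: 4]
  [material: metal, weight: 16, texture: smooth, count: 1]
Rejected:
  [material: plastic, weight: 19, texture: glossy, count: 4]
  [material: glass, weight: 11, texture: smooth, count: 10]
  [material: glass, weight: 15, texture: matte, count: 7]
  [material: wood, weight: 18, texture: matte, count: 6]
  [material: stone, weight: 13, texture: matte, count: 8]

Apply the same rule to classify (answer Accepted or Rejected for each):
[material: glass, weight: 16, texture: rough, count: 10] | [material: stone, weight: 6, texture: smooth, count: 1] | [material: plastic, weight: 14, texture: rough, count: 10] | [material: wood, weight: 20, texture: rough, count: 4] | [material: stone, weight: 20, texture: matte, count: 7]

The distinguishing property — texture is smooth AND count ≤ 6 — holds for all the 'Accepted' cases and none of the 'Rejected' cases.

Rejected, Accepted, Rejected, Rejected, Rejected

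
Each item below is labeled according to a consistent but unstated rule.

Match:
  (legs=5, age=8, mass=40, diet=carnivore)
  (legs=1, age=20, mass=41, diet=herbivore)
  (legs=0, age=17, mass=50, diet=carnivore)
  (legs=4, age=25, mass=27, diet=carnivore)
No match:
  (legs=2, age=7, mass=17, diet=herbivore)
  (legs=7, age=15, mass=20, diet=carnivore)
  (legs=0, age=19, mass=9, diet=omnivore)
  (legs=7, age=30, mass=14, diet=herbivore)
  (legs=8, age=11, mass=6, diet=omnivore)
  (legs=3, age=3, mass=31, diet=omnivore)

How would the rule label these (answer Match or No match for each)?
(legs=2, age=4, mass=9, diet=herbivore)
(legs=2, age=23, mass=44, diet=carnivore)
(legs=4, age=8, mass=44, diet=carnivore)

A rule that fits every label: age ≥ 7 AND mass ≥ 27 — true of each 'Match' example, false of each 'No match' one.
(legs=2, age=4, mass=9, diet=herbivore) → age = 4, mass = 9 → No match.
(legs=2, age=23, mass=44, diet=carnivore) → age = 23, mass = 44 → Match.
(legs=4, age=8, mass=44, diet=carnivore) → age = 8, mass = 44 → Match.

No match, Match, Match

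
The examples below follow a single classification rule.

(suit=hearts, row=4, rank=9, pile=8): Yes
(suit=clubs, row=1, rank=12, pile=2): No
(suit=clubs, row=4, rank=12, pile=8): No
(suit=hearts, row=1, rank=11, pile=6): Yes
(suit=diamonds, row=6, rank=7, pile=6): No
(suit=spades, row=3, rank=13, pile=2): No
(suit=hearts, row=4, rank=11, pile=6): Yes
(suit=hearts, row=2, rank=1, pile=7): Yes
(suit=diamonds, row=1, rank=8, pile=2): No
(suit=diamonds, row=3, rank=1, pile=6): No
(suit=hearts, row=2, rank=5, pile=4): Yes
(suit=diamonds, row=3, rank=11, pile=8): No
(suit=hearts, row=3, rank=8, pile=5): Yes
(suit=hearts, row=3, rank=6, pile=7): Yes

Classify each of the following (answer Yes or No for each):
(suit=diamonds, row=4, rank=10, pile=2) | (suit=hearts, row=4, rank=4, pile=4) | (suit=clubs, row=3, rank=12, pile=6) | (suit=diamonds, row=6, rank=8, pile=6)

No, Yes, No, No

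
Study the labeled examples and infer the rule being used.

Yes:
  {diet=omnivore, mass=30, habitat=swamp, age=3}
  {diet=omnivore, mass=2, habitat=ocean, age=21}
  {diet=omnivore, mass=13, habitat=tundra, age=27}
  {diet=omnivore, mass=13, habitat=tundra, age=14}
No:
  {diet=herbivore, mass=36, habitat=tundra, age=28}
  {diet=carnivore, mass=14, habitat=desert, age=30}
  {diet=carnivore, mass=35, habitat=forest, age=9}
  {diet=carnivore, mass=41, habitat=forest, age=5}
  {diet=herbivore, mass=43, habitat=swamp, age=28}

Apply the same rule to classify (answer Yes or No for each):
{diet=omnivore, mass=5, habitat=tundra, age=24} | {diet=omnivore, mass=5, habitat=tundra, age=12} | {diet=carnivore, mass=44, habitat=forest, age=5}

The distinguishing property — diet is omnivore — holds for all the 'Yes' cases and none of the 'No' cases.

Yes, Yes, No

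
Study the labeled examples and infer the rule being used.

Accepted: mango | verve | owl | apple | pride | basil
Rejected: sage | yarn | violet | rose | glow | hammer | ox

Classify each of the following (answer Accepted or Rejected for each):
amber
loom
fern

Accepted, Rejected, Rejected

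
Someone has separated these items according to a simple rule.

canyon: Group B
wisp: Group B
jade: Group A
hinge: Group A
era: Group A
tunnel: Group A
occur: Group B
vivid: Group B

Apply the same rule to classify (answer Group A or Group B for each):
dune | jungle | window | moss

The common property of the 'Group A' items is: contains 'e'. No 'Group B' item has it.
dune — has 'e', hence Group A. jungle — has 'e', hence Group A. window — no 'e', hence Group B. moss — no 'e', hence Group B.

Group A, Group A, Group B, Group B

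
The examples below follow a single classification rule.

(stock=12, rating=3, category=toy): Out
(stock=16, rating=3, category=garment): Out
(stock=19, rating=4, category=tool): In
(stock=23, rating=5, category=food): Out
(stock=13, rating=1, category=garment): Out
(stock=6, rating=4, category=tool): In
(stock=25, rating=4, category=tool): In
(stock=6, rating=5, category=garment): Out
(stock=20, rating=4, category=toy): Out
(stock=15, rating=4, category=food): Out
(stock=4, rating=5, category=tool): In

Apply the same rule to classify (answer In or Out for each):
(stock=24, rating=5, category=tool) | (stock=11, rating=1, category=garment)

In, Out

Rule: category is tool. This holds for each 'In' example and fails for each 'Out' one.
(stock=24, rating=5, category=tool): category is tool, satisfies this → In.
(stock=11, rating=1, category=garment): category is garment, doesn't match → Out.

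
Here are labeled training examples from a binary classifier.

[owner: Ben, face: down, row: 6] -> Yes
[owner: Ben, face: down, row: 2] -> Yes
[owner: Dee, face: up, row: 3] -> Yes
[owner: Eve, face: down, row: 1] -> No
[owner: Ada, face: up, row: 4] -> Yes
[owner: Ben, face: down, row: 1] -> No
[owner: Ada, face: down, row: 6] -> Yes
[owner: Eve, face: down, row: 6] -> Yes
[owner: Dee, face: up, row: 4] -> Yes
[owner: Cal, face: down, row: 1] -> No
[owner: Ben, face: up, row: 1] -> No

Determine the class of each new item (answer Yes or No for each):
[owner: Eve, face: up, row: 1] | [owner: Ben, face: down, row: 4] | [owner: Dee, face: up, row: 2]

No, Yes, Yes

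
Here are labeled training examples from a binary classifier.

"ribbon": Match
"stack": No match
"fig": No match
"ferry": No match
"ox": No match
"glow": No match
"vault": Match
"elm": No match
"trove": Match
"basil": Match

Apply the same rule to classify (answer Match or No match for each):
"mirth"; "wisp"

No match, No match

Rule: has ≥ 2 vowels. This holds for each 'Match' example and fails for each 'No match' one.
No match: "mirth", since 1 vowel. No match: "wisp", since 1 vowel.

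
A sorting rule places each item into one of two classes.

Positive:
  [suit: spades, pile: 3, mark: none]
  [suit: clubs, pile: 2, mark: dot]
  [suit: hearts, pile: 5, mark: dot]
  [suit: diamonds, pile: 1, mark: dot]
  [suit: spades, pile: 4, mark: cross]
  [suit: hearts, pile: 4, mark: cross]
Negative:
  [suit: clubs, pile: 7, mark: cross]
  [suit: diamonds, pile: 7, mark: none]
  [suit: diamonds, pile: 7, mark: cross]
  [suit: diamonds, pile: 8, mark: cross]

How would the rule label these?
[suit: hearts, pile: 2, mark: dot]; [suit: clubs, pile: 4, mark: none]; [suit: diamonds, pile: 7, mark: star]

Positive, Positive, Negative

The rule appears to be: pile ≤ 5.
[suit: hearts, pile: 2, mark: dot]: pile = 2, fits → Positive. [suit: clubs, pile: 4, mark: none]: pile = 4, fits → Positive. [suit: diamonds, pile: 7, mark: star]: pile = 7, doesn't qualify → Negative.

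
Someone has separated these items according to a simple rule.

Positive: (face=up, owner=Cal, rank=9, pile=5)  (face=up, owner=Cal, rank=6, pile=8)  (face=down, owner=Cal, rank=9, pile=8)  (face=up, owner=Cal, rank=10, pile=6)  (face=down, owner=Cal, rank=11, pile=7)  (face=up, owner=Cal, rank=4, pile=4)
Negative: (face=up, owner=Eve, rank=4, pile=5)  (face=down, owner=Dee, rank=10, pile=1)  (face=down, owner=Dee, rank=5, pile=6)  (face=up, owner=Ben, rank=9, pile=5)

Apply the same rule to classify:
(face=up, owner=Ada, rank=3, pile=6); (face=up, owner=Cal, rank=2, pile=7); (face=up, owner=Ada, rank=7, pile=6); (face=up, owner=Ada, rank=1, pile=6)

Rule: owner is Cal. This holds for each 'Positive' example and fails for each 'Negative' one.
(face=up, owner=Ada, rank=3, pile=6): Negative (owner is Ada). (face=up, owner=Cal, rank=2, pile=7): Positive (owner is Cal). (face=up, owner=Ada, rank=7, pile=6): Negative (owner is Ada). (face=up, owner=Ada, rank=1, pile=6): Negative (owner is Ada).

Negative, Positive, Negative, Negative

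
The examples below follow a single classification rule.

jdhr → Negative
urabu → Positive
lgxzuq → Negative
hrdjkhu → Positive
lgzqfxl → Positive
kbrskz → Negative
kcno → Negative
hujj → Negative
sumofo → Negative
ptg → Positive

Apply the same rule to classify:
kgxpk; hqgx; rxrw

Positive, Negative, Negative

'Positive' ⟺ odd length.
kgxpk — length 5, hence Positive.
hqgx — length 4, hence Negative.
rxrw — length 4, hence Negative.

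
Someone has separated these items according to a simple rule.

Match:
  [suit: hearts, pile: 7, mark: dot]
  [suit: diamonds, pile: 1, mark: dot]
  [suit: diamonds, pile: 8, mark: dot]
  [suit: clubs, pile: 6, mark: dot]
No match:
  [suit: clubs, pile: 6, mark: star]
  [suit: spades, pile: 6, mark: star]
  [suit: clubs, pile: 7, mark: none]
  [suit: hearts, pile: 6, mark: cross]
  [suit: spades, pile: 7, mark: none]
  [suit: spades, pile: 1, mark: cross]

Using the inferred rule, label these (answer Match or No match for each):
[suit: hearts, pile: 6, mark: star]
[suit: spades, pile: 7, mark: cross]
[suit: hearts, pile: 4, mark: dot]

No match, No match, Match

All 'Match' examples share one property — mark is dot — and every 'No match' example lacks it.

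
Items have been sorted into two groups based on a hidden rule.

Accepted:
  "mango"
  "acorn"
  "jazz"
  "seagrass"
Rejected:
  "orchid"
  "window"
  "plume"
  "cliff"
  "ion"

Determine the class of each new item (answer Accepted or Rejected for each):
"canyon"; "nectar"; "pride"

The simplest hypothesis consistent with all the labels is: contains 'a'.
"canyon": has 'a', passes → Accepted.
"nectar": has 'a', passes → Accepted.
"pride": no 'a', does not satisfy this → Rejected.

Accepted, Accepted, Rejected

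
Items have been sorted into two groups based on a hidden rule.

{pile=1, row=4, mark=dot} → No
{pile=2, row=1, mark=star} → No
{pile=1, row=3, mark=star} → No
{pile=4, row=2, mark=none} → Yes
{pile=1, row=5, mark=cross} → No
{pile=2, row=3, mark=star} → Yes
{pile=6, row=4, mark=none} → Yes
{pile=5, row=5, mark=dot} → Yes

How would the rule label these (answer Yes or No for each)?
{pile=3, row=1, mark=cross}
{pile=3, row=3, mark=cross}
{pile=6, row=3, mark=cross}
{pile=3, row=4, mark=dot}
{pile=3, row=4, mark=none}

A rule that fits every label: pile ≥ 2 AND row ≥ 2 — true of each 'Yes' example, false of each 'No' one.
{pile=3, row=1, mark=cross} → pile = 3, row = 1 → No. {pile=3, row=3, mark=cross} → pile = 3, row = 3 → Yes. {pile=6, row=3, mark=cross} → pile = 6, row = 3 → Yes. {pile=3, row=4, mark=dot} → pile = 3, row = 4 → Yes. {pile=3, row=4, mark=none} → pile = 3, row = 4 → Yes.

No, Yes, Yes, Yes, Yes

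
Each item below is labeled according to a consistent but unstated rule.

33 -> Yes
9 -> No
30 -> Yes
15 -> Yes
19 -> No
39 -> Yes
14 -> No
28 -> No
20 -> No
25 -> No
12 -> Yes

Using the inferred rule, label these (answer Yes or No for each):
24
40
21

The rule appears to be: multiple of 3 AND at least 12.
24 → 24 = 3·8, 24 ≥ 12 → Yes. 40 → 40 = 3·13 + 1, 40 ≥ 12 → No. 21 → 21 = 3·7, 21 ≥ 12 → Yes.

Yes, No, Yes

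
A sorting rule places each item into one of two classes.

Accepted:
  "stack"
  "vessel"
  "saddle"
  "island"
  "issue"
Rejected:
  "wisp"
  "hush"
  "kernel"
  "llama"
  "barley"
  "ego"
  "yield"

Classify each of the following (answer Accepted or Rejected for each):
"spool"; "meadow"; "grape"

Accepted, Rejected, Rejected

Rule: length ≥ 5 AND contains 's'. This holds for each 'Accepted' example and fails for each 'Rejected' one.
"spool" → length 5, has 's' → Accepted. "meadow" → length 6, no 's' → Rejected. "grape" → length 5, no 's' → Rejected.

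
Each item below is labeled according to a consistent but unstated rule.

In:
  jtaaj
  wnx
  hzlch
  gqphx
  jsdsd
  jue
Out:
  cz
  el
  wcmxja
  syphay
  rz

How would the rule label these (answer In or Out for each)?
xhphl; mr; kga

In, Out, In

A rule that fits every label: odd length — true of each 'In' example, false of each 'Out' one.
xhphl: In (length 5).
mr: Out (length 2).
kga: In (length 3).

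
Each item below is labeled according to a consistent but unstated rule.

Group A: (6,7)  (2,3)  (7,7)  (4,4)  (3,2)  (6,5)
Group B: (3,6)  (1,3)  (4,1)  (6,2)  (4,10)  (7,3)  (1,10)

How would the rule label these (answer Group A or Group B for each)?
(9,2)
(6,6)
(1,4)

Every 'Group A' example satisfies: |first − second| ≤ 1. None of the 'Group B' examples do.
(9,2) — |9−2| = 7, hence Group B. (6,6) — |6−6| = 0, hence Group A. (1,4) — |1−4| = 3, hence Group B.

Group B, Group A, Group B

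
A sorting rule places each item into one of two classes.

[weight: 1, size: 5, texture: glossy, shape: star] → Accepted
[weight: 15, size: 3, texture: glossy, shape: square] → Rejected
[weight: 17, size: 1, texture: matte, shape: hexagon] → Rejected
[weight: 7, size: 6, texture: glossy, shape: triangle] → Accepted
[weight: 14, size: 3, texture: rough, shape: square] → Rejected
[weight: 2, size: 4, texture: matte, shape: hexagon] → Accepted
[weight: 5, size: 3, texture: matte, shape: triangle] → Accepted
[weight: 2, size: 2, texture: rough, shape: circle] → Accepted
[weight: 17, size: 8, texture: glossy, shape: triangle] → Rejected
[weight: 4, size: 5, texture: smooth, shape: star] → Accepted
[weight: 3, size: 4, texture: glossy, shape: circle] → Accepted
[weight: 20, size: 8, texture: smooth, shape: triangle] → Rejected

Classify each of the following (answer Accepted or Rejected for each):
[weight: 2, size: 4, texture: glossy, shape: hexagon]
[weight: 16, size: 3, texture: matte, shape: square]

Accepted, Rejected

Rule: weight ≤ 7. This holds for each 'Accepted' example and fails for each 'Rejected' one.
[weight: 2, size: 4, texture: glossy, shape: hexagon] → weight = 2 → Accepted.
[weight: 16, size: 3, texture: matte, shape: square] → weight = 16 → Rejected.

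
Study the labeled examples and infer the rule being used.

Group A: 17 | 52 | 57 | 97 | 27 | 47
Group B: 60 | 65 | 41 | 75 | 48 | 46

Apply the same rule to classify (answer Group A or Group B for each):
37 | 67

Group A, Group A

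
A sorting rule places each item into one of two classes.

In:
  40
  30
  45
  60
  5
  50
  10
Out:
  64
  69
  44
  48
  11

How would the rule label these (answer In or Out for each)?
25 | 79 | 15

In, Out, In

The classifier is using: multiple of 5.
25 — 25 = 5·5, hence In. 79 — 79 = 5·15 + 4, hence Out. 15 — 15 = 5·3, hence In.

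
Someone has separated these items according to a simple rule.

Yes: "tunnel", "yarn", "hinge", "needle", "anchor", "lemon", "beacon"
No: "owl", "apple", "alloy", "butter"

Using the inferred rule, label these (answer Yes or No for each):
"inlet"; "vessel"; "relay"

Yes, No, No

Rule: contains 'n'. This holds for each 'Yes' example and fails for each 'No' one.
Yes: "inlet", since has 'n'.
No: "vessel", since no 'n'.
No: "relay", since no 'n'.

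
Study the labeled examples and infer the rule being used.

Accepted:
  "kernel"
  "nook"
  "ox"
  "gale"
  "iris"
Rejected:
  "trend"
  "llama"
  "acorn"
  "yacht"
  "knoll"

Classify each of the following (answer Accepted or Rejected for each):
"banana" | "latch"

Accepted, Rejected

Every 'Accepted' example satisfies: even length. None of the 'Rejected' examples do.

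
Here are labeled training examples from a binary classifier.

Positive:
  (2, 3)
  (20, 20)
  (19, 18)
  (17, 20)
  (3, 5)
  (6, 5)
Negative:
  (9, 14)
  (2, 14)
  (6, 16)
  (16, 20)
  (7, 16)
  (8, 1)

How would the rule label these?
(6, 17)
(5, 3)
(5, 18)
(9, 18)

Negative, Positive, Negative, Negative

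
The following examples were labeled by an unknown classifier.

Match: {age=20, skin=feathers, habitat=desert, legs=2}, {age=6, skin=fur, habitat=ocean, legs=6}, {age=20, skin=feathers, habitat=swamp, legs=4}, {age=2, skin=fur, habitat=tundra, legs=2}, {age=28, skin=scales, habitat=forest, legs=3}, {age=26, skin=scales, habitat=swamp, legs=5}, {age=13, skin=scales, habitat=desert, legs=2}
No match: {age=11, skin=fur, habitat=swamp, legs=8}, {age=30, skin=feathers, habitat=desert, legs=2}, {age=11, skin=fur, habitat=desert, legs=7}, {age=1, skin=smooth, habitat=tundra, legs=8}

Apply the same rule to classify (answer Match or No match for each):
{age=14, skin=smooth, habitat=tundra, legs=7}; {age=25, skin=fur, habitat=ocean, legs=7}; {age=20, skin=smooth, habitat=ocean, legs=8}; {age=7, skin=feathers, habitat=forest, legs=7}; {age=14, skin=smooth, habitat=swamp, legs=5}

No match, No match, No match, No match, Match

A rule that fits every label: age ≤ 28 AND legs ≤ 6 — true of each 'Match' example, false of each 'No match' one.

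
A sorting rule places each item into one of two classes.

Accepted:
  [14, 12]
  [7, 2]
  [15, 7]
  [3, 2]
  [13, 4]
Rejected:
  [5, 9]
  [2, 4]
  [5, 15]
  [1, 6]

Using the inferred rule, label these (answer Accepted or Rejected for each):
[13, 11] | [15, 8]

The common property of the 'Accepted' items is: first > second. No 'Rejected' item has it.
[13, 11] → 13 > 11 → Accepted.
[15, 8] → 15 > 8 → Accepted.

Accepted, Accepted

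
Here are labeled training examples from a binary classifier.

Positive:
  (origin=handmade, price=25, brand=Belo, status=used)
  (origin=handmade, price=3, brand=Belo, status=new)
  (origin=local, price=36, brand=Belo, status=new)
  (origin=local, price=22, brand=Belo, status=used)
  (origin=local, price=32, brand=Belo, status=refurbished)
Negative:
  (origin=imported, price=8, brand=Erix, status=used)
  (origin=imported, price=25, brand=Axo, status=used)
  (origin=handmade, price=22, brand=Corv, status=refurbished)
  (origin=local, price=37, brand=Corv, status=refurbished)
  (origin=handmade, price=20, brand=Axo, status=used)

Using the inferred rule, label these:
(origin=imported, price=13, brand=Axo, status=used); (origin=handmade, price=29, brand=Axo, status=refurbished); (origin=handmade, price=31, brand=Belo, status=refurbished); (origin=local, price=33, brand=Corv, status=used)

The simplest hypothesis consistent with all the labels is: brand is Belo.
(origin=imported, price=13, brand=Axo, status=used): Negative (brand is Axo).
(origin=handmade, price=29, brand=Axo, status=refurbished): Negative (brand is Axo).
(origin=handmade, price=31, brand=Belo, status=refurbished): Positive (brand is Belo).
(origin=local, price=33, brand=Corv, status=used): Negative (brand is Corv).

Negative, Negative, Positive, Negative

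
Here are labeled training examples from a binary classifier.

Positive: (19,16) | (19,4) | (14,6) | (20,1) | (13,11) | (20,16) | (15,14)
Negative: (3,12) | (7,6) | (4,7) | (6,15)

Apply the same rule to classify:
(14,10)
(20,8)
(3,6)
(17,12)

'Positive' ⟺ first ≥ 11.

Positive, Positive, Negative, Positive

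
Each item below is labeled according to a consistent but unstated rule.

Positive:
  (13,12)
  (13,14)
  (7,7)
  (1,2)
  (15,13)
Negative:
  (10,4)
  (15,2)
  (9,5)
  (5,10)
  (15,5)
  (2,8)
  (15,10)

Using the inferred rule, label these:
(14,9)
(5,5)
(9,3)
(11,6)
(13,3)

Negative, Positive, Negative, Negative, Negative

A rule that fits every label: |first − second| ≤ 2 — true of each 'Positive' example, false of each 'Negative' one.
(14,9) — |14−9| = 5, hence Negative.
(5,5) — |5−5| = 0, hence Positive.
(9,3) — |9−3| = 6, hence Negative.
(11,6) — |11−6| = 5, hence Negative.
(13,3) — |13−3| = 10, hence Negative.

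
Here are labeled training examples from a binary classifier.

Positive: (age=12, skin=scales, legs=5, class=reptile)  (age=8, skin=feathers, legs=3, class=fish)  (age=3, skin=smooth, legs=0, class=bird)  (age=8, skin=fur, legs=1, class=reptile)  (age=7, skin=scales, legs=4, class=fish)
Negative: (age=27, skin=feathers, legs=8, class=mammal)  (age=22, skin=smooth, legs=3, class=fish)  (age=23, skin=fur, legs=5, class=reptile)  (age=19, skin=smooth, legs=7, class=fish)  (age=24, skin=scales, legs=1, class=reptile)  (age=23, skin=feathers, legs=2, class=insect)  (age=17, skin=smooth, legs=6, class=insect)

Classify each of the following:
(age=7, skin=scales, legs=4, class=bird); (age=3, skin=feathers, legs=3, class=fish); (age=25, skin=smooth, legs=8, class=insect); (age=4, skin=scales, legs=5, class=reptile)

Positive, Positive, Negative, Positive

Rule: age ≤ 12. This holds for each 'Positive' example and fails for each 'Negative' one.
(age=7, skin=scales, legs=4, class=bird) — age = 7, hence Positive.
(age=3, skin=feathers, legs=3, class=fish) — age = 3, hence Positive.
(age=25, skin=smooth, legs=8, class=insect) — age = 25, hence Negative.
(age=4, skin=scales, legs=5, class=reptile) — age = 4, hence Positive.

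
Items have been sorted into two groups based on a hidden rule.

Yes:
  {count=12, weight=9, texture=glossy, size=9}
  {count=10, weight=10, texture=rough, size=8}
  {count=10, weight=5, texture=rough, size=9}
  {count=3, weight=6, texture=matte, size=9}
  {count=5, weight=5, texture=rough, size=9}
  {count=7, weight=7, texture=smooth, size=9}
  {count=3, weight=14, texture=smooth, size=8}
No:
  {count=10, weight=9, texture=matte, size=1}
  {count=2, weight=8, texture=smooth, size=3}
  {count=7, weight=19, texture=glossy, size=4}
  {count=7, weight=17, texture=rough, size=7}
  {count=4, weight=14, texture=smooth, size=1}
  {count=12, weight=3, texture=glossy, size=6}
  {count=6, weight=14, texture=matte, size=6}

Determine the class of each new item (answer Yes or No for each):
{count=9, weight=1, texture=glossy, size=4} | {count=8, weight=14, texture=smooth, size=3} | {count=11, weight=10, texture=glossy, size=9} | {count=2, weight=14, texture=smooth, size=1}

No, No, Yes, No

A rule that fits every label: size ≥ 8 — true of each 'Yes' example, false of each 'No' one.
{count=9, weight=1, texture=glossy, size=4}: size = 4, lacks this property → No.
{count=8, weight=14, texture=smooth, size=3}: size = 3, lacks this property → No.
{count=11, weight=10, texture=glossy, size=9}: size = 9, passes → Yes.
{count=2, weight=14, texture=smooth, size=1}: size = 1, lacks this property → No.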